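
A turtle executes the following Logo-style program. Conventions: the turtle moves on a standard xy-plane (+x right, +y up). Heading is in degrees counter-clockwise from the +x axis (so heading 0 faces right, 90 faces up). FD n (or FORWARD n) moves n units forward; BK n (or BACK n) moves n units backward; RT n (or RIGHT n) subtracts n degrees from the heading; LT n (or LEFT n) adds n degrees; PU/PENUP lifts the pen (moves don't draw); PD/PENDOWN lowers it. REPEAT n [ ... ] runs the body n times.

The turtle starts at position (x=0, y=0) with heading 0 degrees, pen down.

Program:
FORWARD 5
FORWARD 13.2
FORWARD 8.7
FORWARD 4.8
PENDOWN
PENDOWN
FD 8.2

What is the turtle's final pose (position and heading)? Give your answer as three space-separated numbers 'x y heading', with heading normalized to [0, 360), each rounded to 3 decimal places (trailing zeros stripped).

Answer: 39.9 0 0

Derivation:
Executing turtle program step by step:
Start: pos=(0,0), heading=0, pen down
FD 5: (0,0) -> (5,0) [heading=0, draw]
FD 13.2: (5,0) -> (18.2,0) [heading=0, draw]
FD 8.7: (18.2,0) -> (26.9,0) [heading=0, draw]
FD 4.8: (26.9,0) -> (31.7,0) [heading=0, draw]
PD: pen down
PD: pen down
FD 8.2: (31.7,0) -> (39.9,0) [heading=0, draw]
Final: pos=(39.9,0), heading=0, 5 segment(s) drawn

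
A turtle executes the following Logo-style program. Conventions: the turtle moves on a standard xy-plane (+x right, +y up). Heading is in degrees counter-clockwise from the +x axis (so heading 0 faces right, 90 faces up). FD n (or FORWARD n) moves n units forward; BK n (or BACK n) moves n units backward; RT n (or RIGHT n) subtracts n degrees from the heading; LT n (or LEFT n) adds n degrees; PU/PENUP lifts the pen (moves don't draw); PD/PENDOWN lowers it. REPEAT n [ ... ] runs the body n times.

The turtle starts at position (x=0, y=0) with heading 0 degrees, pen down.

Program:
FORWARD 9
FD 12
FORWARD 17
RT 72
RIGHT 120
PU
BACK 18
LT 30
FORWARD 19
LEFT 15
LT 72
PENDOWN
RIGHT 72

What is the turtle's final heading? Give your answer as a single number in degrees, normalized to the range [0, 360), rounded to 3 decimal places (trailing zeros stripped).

Executing turtle program step by step:
Start: pos=(0,0), heading=0, pen down
FD 9: (0,0) -> (9,0) [heading=0, draw]
FD 12: (9,0) -> (21,0) [heading=0, draw]
FD 17: (21,0) -> (38,0) [heading=0, draw]
RT 72: heading 0 -> 288
RT 120: heading 288 -> 168
PU: pen up
BK 18: (38,0) -> (55.607,-3.742) [heading=168, move]
LT 30: heading 168 -> 198
FD 19: (55.607,-3.742) -> (37.537,-9.614) [heading=198, move]
LT 15: heading 198 -> 213
LT 72: heading 213 -> 285
PD: pen down
RT 72: heading 285 -> 213
Final: pos=(37.537,-9.614), heading=213, 3 segment(s) drawn

Answer: 213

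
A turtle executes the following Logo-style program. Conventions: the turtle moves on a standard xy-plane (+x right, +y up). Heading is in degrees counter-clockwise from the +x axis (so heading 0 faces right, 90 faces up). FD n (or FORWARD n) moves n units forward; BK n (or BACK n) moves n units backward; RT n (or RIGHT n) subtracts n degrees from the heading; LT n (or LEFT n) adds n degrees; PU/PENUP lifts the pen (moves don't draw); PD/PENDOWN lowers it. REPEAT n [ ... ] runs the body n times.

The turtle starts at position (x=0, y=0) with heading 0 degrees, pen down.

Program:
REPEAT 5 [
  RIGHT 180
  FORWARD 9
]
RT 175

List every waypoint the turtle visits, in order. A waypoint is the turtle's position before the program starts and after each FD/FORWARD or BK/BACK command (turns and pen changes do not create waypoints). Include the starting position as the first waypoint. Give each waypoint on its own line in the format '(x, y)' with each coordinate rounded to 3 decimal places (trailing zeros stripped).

Answer: (0, 0)
(-9, 0)
(0, 0)
(-9, 0)
(0, 0)
(-9, 0)

Derivation:
Executing turtle program step by step:
Start: pos=(0,0), heading=0, pen down
REPEAT 5 [
  -- iteration 1/5 --
  RT 180: heading 0 -> 180
  FD 9: (0,0) -> (-9,0) [heading=180, draw]
  -- iteration 2/5 --
  RT 180: heading 180 -> 0
  FD 9: (-9,0) -> (0,0) [heading=0, draw]
  -- iteration 3/5 --
  RT 180: heading 0 -> 180
  FD 9: (0,0) -> (-9,0) [heading=180, draw]
  -- iteration 4/5 --
  RT 180: heading 180 -> 0
  FD 9: (-9,0) -> (0,0) [heading=0, draw]
  -- iteration 5/5 --
  RT 180: heading 0 -> 180
  FD 9: (0,0) -> (-9,0) [heading=180, draw]
]
RT 175: heading 180 -> 5
Final: pos=(-9,0), heading=5, 5 segment(s) drawn
Waypoints (6 total):
(0, 0)
(-9, 0)
(0, 0)
(-9, 0)
(0, 0)
(-9, 0)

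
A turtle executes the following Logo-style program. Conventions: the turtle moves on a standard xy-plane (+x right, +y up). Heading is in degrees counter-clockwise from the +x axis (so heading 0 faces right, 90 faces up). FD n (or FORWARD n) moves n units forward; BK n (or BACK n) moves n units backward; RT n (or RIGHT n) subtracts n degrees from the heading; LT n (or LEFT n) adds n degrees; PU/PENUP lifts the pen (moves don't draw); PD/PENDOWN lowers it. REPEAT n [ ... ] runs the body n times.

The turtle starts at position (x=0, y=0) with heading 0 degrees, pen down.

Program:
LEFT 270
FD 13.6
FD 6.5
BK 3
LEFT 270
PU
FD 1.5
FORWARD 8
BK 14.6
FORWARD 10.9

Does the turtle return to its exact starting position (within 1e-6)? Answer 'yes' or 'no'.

Answer: no

Derivation:
Executing turtle program step by step:
Start: pos=(0,0), heading=0, pen down
LT 270: heading 0 -> 270
FD 13.6: (0,0) -> (0,-13.6) [heading=270, draw]
FD 6.5: (0,-13.6) -> (0,-20.1) [heading=270, draw]
BK 3: (0,-20.1) -> (0,-17.1) [heading=270, draw]
LT 270: heading 270 -> 180
PU: pen up
FD 1.5: (0,-17.1) -> (-1.5,-17.1) [heading=180, move]
FD 8: (-1.5,-17.1) -> (-9.5,-17.1) [heading=180, move]
BK 14.6: (-9.5,-17.1) -> (5.1,-17.1) [heading=180, move]
FD 10.9: (5.1,-17.1) -> (-5.8,-17.1) [heading=180, move]
Final: pos=(-5.8,-17.1), heading=180, 3 segment(s) drawn

Start position: (0, 0)
Final position: (-5.8, -17.1)
Distance = 18.057; >= 1e-6 -> NOT closed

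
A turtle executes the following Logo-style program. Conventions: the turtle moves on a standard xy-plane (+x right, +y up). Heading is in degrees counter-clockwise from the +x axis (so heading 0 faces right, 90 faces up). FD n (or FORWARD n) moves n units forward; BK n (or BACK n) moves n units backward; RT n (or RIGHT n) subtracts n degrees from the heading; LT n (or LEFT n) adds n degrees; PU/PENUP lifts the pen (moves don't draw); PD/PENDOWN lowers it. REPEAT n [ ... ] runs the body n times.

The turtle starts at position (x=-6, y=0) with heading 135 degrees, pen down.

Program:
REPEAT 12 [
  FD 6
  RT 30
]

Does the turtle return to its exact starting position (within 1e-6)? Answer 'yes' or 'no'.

Answer: yes

Derivation:
Executing turtle program step by step:
Start: pos=(-6,0), heading=135, pen down
REPEAT 12 [
  -- iteration 1/12 --
  FD 6: (-6,0) -> (-10.243,4.243) [heading=135, draw]
  RT 30: heading 135 -> 105
  -- iteration 2/12 --
  FD 6: (-10.243,4.243) -> (-11.796,10.038) [heading=105, draw]
  RT 30: heading 105 -> 75
  -- iteration 3/12 --
  FD 6: (-11.796,10.038) -> (-10.243,15.834) [heading=75, draw]
  RT 30: heading 75 -> 45
  -- iteration 4/12 --
  FD 6: (-10.243,15.834) -> (-6,20.076) [heading=45, draw]
  RT 30: heading 45 -> 15
  -- iteration 5/12 --
  FD 6: (-6,20.076) -> (-0.204,21.629) [heading=15, draw]
  RT 30: heading 15 -> 345
  -- iteration 6/12 --
  FD 6: (-0.204,21.629) -> (5.591,20.076) [heading=345, draw]
  RT 30: heading 345 -> 315
  -- iteration 7/12 --
  FD 6: (5.591,20.076) -> (9.834,15.834) [heading=315, draw]
  RT 30: heading 315 -> 285
  -- iteration 8/12 --
  FD 6: (9.834,15.834) -> (11.387,10.038) [heading=285, draw]
  RT 30: heading 285 -> 255
  -- iteration 9/12 --
  FD 6: (11.387,10.038) -> (9.834,4.243) [heading=255, draw]
  RT 30: heading 255 -> 225
  -- iteration 10/12 --
  FD 6: (9.834,4.243) -> (5.591,0) [heading=225, draw]
  RT 30: heading 225 -> 195
  -- iteration 11/12 --
  FD 6: (5.591,0) -> (-0.204,-1.553) [heading=195, draw]
  RT 30: heading 195 -> 165
  -- iteration 12/12 --
  FD 6: (-0.204,-1.553) -> (-6,0) [heading=165, draw]
  RT 30: heading 165 -> 135
]
Final: pos=(-6,0), heading=135, 12 segment(s) drawn

Start position: (-6, 0)
Final position: (-6, 0)
Distance = 0; < 1e-6 -> CLOSED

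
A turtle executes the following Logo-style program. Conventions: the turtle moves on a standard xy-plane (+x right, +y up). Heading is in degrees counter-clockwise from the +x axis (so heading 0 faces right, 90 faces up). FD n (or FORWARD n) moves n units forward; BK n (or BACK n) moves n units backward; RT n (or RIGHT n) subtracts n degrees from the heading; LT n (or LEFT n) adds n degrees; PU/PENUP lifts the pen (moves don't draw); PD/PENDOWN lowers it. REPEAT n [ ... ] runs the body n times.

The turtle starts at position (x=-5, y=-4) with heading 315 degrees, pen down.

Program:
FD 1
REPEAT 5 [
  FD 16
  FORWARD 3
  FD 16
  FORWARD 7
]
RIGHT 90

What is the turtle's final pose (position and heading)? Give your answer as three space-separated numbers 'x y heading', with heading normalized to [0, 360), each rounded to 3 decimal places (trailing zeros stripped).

Executing turtle program step by step:
Start: pos=(-5,-4), heading=315, pen down
FD 1: (-5,-4) -> (-4.293,-4.707) [heading=315, draw]
REPEAT 5 [
  -- iteration 1/5 --
  FD 16: (-4.293,-4.707) -> (7.021,-16.021) [heading=315, draw]
  FD 3: (7.021,-16.021) -> (9.142,-18.142) [heading=315, draw]
  FD 16: (9.142,-18.142) -> (20.456,-29.456) [heading=315, draw]
  FD 7: (20.456,-29.456) -> (25.406,-34.406) [heading=315, draw]
  -- iteration 2/5 --
  FD 16: (25.406,-34.406) -> (36.719,-45.719) [heading=315, draw]
  FD 3: (36.719,-45.719) -> (38.841,-47.841) [heading=315, draw]
  FD 16: (38.841,-47.841) -> (50.154,-59.154) [heading=315, draw]
  FD 7: (50.154,-59.154) -> (55.104,-64.104) [heading=315, draw]
  -- iteration 3/5 --
  FD 16: (55.104,-64.104) -> (66.418,-75.418) [heading=315, draw]
  FD 3: (66.418,-75.418) -> (68.539,-77.539) [heading=315, draw]
  FD 16: (68.539,-77.539) -> (79.853,-88.853) [heading=315, draw]
  FD 7: (79.853,-88.853) -> (84.803,-93.803) [heading=315, draw]
  -- iteration 4/5 --
  FD 16: (84.803,-93.803) -> (96.116,-105.116) [heading=315, draw]
  FD 3: (96.116,-105.116) -> (98.238,-107.238) [heading=315, draw]
  FD 16: (98.238,-107.238) -> (109.551,-118.551) [heading=315, draw]
  FD 7: (109.551,-118.551) -> (114.501,-123.501) [heading=315, draw]
  -- iteration 5/5 --
  FD 16: (114.501,-123.501) -> (125.815,-134.815) [heading=315, draw]
  FD 3: (125.815,-134.815) -> (127.936,-136.936) [heading=315, draw]
  FD 16: (127.936,-136.936) -> (139.25,-148.25) [heading=315, draw]
  FD 7: (139.25,-148.25) -> (144.2,-153.2) [heading=315, draw]
]
RT 90: heading 315 -> 225
Final: pos=(144.2,-153.2), heading=225, 21 segment(s) drawn

Answer: 144.2 -153.2 225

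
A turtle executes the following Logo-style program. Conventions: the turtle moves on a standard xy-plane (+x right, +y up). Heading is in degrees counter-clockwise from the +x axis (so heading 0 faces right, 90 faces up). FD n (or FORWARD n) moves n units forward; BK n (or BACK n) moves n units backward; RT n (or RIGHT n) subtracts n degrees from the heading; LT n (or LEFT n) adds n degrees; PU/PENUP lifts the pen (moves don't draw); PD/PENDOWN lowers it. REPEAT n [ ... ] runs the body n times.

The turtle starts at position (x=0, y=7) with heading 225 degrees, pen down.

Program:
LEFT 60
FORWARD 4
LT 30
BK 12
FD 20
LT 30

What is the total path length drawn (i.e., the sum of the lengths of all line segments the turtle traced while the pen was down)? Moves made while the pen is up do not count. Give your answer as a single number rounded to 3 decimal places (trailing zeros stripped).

Answer: 36

Derivation:
Executing turtle program step by step:
Start: pos=(0,7), heading=225, pen down
LT 60: heading 225 -> 285
FD 4: (0,7) -> (1.035,3.136) [heading=285, draw]
LT 30: heading 285 -> 315
BK 12: (1.035,3.136) -> (-7.45,11.622) [heading=315, draw]
FD 20: (-7.45,11.622) -> (6.692,-2.521) [heading=315, draw]
LT 30: heading 315 -> 345
Final: pos=(6.692,-2.521), heading=345, 3 segment(s) drawn

Segment lengths:
  seg 1: (0,7) -> (1.035,3.136), length = 4
  seg 2: (1.035,3.136) -> (-7.45,11.622), length = 12
  seg 3: (-7.45,11.622) -> (6.692,-2.521), length = 20
Total = 36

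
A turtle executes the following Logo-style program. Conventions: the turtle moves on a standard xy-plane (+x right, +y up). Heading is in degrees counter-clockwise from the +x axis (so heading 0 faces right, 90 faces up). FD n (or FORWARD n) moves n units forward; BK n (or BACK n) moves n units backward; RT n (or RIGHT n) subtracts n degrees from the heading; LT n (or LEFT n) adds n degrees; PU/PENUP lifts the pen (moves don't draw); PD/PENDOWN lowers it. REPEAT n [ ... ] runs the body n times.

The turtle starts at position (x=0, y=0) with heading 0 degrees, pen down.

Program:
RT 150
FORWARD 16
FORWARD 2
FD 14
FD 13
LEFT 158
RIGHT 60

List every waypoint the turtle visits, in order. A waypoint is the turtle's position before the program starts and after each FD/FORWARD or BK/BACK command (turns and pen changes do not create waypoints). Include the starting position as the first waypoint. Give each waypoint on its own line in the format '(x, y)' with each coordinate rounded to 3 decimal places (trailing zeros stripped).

Executing turtle program step by step:
Start: pos=(0,0), heading=0, pen down
RT 150: heading 0 -> 210
FD 16: (0,0) -> (-13.856,-8) [heading=210, draw]
FD 2: (-13.856,-8) -> (-15.588,-9) [heading=210, draw]
FD 14: (-15.588,-9) -> (-27.713,-16) [heading=210, draw]
FD 13: (-27.713,-16) -> (-38.971,-22.5) [heading=210, draw]
LT 158: heading 210 -> 8
RT 60: heading 8 -> 308
Final: pos=(-38.971,-22.5), heading=308, 4 segment(s) drawn
Waypoints (5 total):
(0, 0)
(-13.856, -8)
(-15.588, -9)
(-27.713, -16)
(-38.971, -22.5)

Answer: (0, 0)
(-13.856, -8)
(-15.588, -9)
(-27.713, -16)
(-38.971, -22.5)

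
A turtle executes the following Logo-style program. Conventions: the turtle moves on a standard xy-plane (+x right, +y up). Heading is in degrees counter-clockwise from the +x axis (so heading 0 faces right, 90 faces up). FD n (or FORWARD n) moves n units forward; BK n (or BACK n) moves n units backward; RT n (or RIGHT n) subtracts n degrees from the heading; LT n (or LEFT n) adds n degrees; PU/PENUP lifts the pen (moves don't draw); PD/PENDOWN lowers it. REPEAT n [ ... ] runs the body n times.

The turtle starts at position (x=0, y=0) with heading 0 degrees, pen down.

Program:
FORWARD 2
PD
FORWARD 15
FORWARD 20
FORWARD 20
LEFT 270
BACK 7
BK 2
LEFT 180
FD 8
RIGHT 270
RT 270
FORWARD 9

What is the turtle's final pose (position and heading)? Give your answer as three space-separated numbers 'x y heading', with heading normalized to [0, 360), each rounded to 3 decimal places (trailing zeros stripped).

Answer: 57 8 270

Derivation:
Executing turtle program step by step:
Start: pos=(0,0), heading=0, pen down
FD 2: (0,0) -> (2,0) [heading=0, draw]
PD: pen down
FD 15: (2,0) -> (17,0) [heading=0, draw]
FD 20: (17,0) -> (37,0) [heading=0, draw]
FD 20: (37,0) -> (57,0) [heading=0, draw]
LT 270: heading 0 -> 270
BK 7: (57,0) -> (57,7) [heading=270, draw]
BK 2: (57,7) -> (57,9) [heading=270, draw]
LT 180: heading 270 -> 90
FD 8: (57,9) -> (57,17) [heading=90, draw]
RT 270: heading 90 -> 180
RT 270: heading 180 -> 270
FD 9: (57,17) -> (57,8) [heading=270, draw]
Final: pos=(57,8), heading=270, 8 segment(s) drawn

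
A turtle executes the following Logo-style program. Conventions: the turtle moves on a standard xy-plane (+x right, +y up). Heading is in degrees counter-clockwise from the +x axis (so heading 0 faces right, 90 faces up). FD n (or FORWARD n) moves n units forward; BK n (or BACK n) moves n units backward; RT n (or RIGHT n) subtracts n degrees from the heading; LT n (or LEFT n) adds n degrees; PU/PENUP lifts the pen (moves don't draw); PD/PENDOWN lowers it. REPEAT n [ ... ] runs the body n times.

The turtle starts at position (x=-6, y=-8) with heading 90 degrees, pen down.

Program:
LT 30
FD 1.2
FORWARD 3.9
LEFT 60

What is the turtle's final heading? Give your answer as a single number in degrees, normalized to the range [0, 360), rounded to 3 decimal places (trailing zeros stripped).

Answer: 180

Derivation:
Executing turtle program step by step:
Start: pos=(-6,-8), heading=90, pen down
LT 30: heading 90 -> 120
FD 1.2: (-6,-8) -> (-6.6,-6.961) [heading=120, draw]
FD 3.9: (-6.6,-6.961) -> (-8.55,-3.583) [heading=120, draw]
LT 60: heading 120 -> 180
Final: pos=(-8.55,-3.583), heading=180, 2 segment(s) drawn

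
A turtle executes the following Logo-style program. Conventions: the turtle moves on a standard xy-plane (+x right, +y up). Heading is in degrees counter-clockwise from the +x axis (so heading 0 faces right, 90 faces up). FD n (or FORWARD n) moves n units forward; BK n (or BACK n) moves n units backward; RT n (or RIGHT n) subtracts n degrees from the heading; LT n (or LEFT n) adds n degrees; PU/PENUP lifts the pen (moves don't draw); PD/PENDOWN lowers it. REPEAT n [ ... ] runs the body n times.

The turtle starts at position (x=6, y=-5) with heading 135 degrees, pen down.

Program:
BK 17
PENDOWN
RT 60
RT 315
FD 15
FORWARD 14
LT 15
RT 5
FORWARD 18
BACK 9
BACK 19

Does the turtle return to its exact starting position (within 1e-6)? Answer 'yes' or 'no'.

Executing turtle program step by step:
Start: pos=(6,-5), heading=135, pen down
BK 17: (6,-5) -> (18.021,-17.021) [heading=135, draw]
PD: pen down
RT 60: heading 135 -> 75
RT 315: heading 75 -> 120
FD 15: (18.021,-17.021) -> (10.521,-4.03) [heading=120, draw]
FD 14: (10.521,-4.03) -> (3.521,8.094) [heading=120, draw]
LT 15: heading 120 -> 135
RT 5: heading 135 -> 130
FD 18: (3.521,8.094) -> (-8.049,21.883) [heading=130, draw]
BK 9: (-8.049,21.883) -> (-2.264,14.988) [heading=130, draw]
BK 19: (-2.264,14.988) -> (9.949,0.433) [heading=130, draw]
Final: pos=(9.949,0.433), heading=130, 6 segment(s) drawn

Start position: (6, -5)
Final position: (9.949, 0.433)
Distance = 6.717; >= 1e-6 -> NOT closed

Answer: no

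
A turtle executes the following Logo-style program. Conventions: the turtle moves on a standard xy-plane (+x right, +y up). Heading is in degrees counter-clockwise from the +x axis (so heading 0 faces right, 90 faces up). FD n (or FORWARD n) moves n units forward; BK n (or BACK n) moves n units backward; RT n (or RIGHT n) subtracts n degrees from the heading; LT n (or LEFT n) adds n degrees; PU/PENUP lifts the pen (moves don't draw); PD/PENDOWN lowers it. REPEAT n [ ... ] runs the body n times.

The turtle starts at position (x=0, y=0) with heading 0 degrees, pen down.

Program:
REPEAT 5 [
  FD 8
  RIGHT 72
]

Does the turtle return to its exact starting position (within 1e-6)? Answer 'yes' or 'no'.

Answer: yes

Derivation:
Executing turtle program step by step:
Start: pos=(0,0), heading=0, pen down
REPEAT 5 [
  -- iteration 1/5 --
  FD 8: (0,0) -> (8,0) [heading=0, draw]
  RT 72: heading 0 -> 288
  -- iteration 2/5 --
  FD 8: (8,0) -> (10.472,-7.608) [heading=288, draw]
  RT 72: heading 288 -> 216
  -- iteration 3/5 --
  FD 8: (10.472,-7.608) -> (4,-12.311) [heading=216, draw]
  RT 72: heading 216 -> 144
  -- iteration 4/5 --
  FD 8: (4,-12.311) -> (-2.472,-7.608) [heading=144, draw]
  RT 72: heading 144 -> 72
  -- iteration 5/5 --
  FD 8: (-2.472,-7.608) -> (0,0) [heading=72, draw]
  RT 72: heading 72 -> 0
]
Final: pos=(0,0), heading=0, 5 segment(s) drawn

Start position: (0, 0)
Final position: (0, 0)
Distance = 0; < 1e-6 -> CLOSED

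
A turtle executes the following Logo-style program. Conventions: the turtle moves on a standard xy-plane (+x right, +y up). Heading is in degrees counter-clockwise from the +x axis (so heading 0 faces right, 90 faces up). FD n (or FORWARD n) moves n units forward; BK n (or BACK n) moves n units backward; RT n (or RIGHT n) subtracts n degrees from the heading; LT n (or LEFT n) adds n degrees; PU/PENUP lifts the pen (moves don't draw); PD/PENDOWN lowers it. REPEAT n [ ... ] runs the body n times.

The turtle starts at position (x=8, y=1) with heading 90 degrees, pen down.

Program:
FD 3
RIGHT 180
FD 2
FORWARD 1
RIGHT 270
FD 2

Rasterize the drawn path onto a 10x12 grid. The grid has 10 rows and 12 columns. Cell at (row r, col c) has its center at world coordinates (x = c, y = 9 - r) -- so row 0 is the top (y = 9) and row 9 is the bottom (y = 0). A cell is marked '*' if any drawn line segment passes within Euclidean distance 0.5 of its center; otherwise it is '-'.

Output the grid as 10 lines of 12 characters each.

Segment 0: (8,1) -> (8,4)
Segment 1: (8,4) -> (8,2)
Segment 2: (8,2) -> (8,1)
Segment 3: (8,1) -> (10,1)

Answer: ------------
------------
------------
------------
------------
--------*---
--------*---
--------*---
--------***-
------------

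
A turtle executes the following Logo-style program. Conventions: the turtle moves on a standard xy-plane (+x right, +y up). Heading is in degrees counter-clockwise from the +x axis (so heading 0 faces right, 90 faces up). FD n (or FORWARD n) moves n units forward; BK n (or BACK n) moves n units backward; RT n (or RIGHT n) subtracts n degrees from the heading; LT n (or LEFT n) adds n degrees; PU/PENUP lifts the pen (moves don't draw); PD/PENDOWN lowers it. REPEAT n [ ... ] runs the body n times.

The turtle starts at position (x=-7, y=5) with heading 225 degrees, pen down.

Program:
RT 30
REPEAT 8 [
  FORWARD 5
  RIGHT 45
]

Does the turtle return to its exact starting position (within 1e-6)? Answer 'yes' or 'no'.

Executing turtle program step by step:
Start: pos=(-7,5), heading=225, pen down
RT 30: heading 225 -> 195
REPEAT 8 [
  -- iteration 1/8 --
  FD 5: (-7,5) -> (-11.83,3.706) [heading=195, draw]
  RT 45: heading 195 -> 150
  -- iteration 2/8 --
  FD 5: (-11.83,3.706) -> (-16.16,6.206) [heading=150, draw]
  RT 45: heading 150 -> 105
  -- iteration 3/8 --
  FD 5: (-16.16,6.206) -> (-17.454,11.036) [heading=105, draw]
  RT 45: heading 105 -> 60
  -- iteration 4/8 --
  FD 5: (-17.454,11.036) -> (-14.954,15.366) [heading=60, draw]
  RT 45: heading 60 -> 15
  -- iteration 5/8 --
  FD 5: (-14.954,15.366) -> (-10.124,16.66) [heading=15, draw]
  RT 45: heading 15 -> 330
  -- iteration 6/8 --
  FD 5: (-10.124,16.66) -> (-5.794,14.16) [heading=330, draw]
  RT 45: heading 330 -> 285
  -- iteration 7/8 --
  FD 5: (-5.794,14.16) -> (-4.5,9.33) [heading=285, draw]
  RT 45: heading 285 -> 240
  -- iteration 8/8 --
  FD 5: (-4.5,9.33) -> (-7,5) [heading=240, draw]
  RT 45: heading 240 -> 195
]
Final: pos=(-7,5), heading=195, 8 segment(s) drawn

Start position: (-7, 5)
Final position: (-7, 5)
Distance = 0; < 1e-6 -> CLOSED

Answer: yes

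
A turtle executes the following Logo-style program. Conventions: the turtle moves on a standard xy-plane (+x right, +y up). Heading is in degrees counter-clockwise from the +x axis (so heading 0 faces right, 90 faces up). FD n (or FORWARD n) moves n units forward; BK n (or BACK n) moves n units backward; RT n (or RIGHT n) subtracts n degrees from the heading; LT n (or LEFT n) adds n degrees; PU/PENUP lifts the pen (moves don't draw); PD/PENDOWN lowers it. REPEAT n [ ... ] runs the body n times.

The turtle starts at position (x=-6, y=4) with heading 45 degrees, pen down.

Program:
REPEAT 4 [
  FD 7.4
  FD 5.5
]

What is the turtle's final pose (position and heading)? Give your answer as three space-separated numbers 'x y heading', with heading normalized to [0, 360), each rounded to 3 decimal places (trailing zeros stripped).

Answer: 30.487 40.487 45

Derivation:
Executing turtle program step by step:
Start: pos=(-6,4), heading=45, pen down
REPEAT 4 [
  -- iteration 1/4 --
  FD 7.4: (-6,4) -> (-0.767,9.233) [heading=45, draw]
  FD 5.5: (-0.767,9.233) -> (3.122,13.122) [heading=45, draw]
  -- iteration 2/4 --
  FD 7.4: (3.122,13.122) -> (8.354,18.354) [heading=45, draw]
  FD 5.5: (8.354,18.354) -> (12.243,22.243) [heading=45, draw]
  -- iteration 3/4 --
  FD 7.4: (12.243,22.243) -> (17.476,27.476) [heading=45, draw]
  FD 5.5: (17.476,27.476) -> (21.365,31.365) [heading=45, draw]
  -- iteration 4/4 --
  FD 7.4: (21.365,31.365) -> (26.598,36.598) [heading=45, draw]
  FD 5.5: (26.598,36.598) -> (30.487,40.487) [heading=45, draw]
]
Final: pos=(30.487,40.487), heading=45, 8 segment(s) drawn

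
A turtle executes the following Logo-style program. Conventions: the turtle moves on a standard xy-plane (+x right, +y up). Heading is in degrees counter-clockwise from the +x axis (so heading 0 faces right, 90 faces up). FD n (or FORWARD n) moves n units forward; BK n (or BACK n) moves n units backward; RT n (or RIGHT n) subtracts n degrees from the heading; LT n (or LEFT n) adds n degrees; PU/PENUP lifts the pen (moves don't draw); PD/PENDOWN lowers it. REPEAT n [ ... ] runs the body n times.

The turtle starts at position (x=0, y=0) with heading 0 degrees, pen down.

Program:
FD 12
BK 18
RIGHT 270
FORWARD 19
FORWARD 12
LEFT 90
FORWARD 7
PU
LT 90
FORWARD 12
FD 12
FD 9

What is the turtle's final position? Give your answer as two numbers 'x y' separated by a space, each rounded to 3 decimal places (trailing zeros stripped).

Answer: -13 -2

Derivation:
Executing turtle program step by step:
Start: pos=(0,0), heading=0, pen down
FD 12: (0,0) -> (12,0) [heading=0, draw]
BK 18: (12,0) -> (-6,0) [heading=0, draw]
RT 270: heading 0 -> 90
FD 19: (-6,0) -> (-6,19) [heading=90, draw]
FD 12: (-6,19) -> (-6,31) [heading=90, draw]
LT 90: heading 90 -> 180
FD 7: (-6,31) -> (-13,31) [heading=180, draw]
PU: pen up
LT 90: heading 180 -> 270
FD 12: (-13,31) -> (-13,19) [heading=270, move]
FD 12: (-13,19) -> (-13,7) [heading=270, move]
FD 9: (-13,7) -> (-13,-2) [heading=270, move]
Final: pos=(-13,-2), heading=270, 5 segment(s) drawn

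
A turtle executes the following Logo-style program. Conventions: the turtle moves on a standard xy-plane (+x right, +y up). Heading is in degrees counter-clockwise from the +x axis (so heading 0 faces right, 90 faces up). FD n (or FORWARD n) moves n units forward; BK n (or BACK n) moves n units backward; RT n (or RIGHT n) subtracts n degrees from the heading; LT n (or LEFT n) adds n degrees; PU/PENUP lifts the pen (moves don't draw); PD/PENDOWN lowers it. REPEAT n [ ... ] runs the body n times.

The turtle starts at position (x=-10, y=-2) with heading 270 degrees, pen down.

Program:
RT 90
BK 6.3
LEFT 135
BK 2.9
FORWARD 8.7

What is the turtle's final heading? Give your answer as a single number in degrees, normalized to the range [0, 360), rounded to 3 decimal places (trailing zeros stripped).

Executing turtle program step by step:
Start: pos=(-10,-2), heading=270, pen down
RT 90: heading 270 -> 180
BK 6.3: (-10,-2) -> (-3.7,-2) [heading=180, draw]
LT 135: heading 180 -> 315
BK 2.9: (-3.7,-2) -> (-5.751,0.051) [heading=315, draw]
FD 8.7: (-5.751,0.051) -> (0.401,-6.101) [heading=315, draw]
Final: pos=(0.401,-6.101), heading=315, 3 segment(s) drawn

Answer: 315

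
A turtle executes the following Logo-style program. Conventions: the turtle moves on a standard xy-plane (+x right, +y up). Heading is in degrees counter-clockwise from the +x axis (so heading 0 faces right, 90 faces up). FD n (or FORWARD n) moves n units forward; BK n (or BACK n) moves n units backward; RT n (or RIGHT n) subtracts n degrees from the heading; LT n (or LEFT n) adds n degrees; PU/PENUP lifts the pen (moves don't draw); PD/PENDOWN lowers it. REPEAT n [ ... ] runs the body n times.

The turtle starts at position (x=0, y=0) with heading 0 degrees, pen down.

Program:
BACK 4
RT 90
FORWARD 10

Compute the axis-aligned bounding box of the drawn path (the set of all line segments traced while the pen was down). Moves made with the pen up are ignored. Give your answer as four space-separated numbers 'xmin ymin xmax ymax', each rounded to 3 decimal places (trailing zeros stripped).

Executing turtle program step by step:
Start: pos=(0,0), heading=0, pen down
BK 4: (0,0) -> (-4,0) [heading=0, draw]
RT 90: heading 0 -> 270
FD 10: (-4,0) -> (-4,-10) [heading=270, draw]
Final: pos=(-4,-10), heading=270, 2 segment(s) drawn

Segment endpoints: x in {-4, -4, 0}, y in {-10, 0}
xmin=-4, ymin=-10, xmax=0, ymax=0

Answer: -4 -10 0 0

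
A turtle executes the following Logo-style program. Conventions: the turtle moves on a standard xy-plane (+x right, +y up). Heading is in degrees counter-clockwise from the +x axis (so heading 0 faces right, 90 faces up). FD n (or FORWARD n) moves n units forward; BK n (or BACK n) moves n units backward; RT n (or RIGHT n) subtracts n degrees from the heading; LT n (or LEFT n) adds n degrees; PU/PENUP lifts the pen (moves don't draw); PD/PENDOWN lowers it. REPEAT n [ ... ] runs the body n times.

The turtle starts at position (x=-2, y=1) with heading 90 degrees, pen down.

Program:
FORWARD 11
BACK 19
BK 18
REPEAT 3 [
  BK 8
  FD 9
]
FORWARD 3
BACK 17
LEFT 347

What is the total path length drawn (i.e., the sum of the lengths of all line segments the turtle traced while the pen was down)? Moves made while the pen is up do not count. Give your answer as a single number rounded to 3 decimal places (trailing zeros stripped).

Executing turtle program step by step:
Start: pos=(-2,1), heading=90, pen down
FD 11: (-2,1) -> (-2,12) [heading=90, draw]
BK 19: (-2,12) -> (-2,-7) [heading=90, draw]
BK 18: (-2,-7) -> (-2,-25) [heading=90, draw]
REPEAT 3 [
  -- iteration 1/3 --
  BK 8: (-2,-25) -> (-2,-33) [heading=90, draw]
  FD 9: (-2,-33) -> (-2,-24) [heading=90, draw]
  -- iteration 2/3 --
  BK 8: (-2,-24) -> (-2,-32) [heading=90, draw]
  FD 9: (-2,-32) -> (-2,-23) [heading=90, draw]
  -- iteration 3/3 --
  BK 8: (-2,-23) -> (-2,-31) [heading=90, draw]
  FD 9: (-2,-31) -> (-2,-22) [heading=90, draw]
]
FD 3: (-2,-22) -> (-2,-19) [heading=90, draw]
BK 17: (-2,-19) -> (-2,-36) [heading=90, draw]
LT 347: heading 90 -> 77
Final: pos=(-2,-36), heading=77, 11 segment(s) drawn

Segment lengths:
  seg 1: (-2,1) -> (-2,12), length = 11
  seg 2: (-2,12) -> (-2,-7), length = 19
  seg 3: (-2,-7) -> (-2,-25), length = 18
  seg 4: (-2,-25) -> (-2,-33), length = 8
  seg 5: (-2,-33) -> (-2,-24), length = 9
  seg 6: (-2,-24) -> (-2,-32), length = 8
  seg 7: (-2,-32) -> (-2,-23), length = 9
  seg 8: (-2,-23) -> (-2,-31), length = 8
  seg 9: (-2,-31) -> (-2,-22), length = 9
  seg 10: (-2,-22) -> (-2,-19), length = 3
  seg 11: (-2,-19) -> (-2,-36), length = 17
Total = 119

Answer: 119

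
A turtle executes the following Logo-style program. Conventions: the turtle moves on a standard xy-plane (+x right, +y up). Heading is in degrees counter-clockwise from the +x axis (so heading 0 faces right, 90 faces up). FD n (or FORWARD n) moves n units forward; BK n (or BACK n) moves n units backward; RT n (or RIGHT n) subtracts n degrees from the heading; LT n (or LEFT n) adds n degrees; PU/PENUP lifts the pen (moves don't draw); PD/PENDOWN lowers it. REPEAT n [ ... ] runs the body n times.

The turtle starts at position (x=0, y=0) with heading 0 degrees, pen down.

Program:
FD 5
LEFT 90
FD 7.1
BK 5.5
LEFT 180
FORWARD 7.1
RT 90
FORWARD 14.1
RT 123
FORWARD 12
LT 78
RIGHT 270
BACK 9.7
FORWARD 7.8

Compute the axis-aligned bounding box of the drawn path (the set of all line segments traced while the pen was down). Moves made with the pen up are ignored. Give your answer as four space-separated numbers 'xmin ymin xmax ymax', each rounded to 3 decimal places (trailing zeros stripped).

Executing turtle program step by step:
Start: pos=(0,0), heading=0, pen down
FD 5: (0,0) -> (5,0) [heading=0, draw]
LT 90: heading 0 -> 90
FD 7.1: (5,0) -> (5,7.1) [heading=90, draw]
BK 5.5: (5,7.1) -> (5,1.6) [heading=90, draw]
LT 180: heading 90 -> 270
FD 7.1: (5,1.6) -> (5,-5.5) [heading=270, draw]
RT 90: heading 270 -> 180
FD 14.1: (5,-5.5) -> (-9.1,-5.5) [heading=180, draw]
RT 123: heading 180 -> 57
FD 12: (-9.1,-5.5) -> (-2.564,4.564) [heading=57, draw]
LT 78: heading 57 -> 135
RT 270: heading 135 -> 225
BK 9.7: (-2.564,4.564) -> (4.295,11.423) [heading=225, draw]
FD 7.8: (4.295,11.423) -> (-1.221,5.908) [heading=225, draw]
Final: pos=(-1.221,5.908), heading=225, 8 segment(s) drawn

Segment endpoints: x in {-9.1, -2.564, -1.221, 0, 4.295, 5, 5}, y in {-5.5, -5.5, 0, 1.6, 4.564, 5.908, 7.1, 11.423}
xmin=-9.1, ymin=-5.5, xmax=5, ymax=11.423

Answer: -9.1 -5.5 5 11.423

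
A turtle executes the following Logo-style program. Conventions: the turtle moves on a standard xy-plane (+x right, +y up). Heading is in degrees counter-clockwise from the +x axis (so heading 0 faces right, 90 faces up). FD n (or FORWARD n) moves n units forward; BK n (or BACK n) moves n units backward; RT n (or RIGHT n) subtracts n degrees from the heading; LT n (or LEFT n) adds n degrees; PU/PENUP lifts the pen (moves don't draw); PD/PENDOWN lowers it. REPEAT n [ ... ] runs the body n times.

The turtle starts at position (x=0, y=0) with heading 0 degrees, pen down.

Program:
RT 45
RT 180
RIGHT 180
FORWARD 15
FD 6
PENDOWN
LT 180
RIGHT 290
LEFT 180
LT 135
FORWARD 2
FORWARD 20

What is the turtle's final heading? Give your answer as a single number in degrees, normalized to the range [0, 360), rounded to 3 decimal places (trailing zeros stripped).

Executing turtle program step by step:
Start: pos=(0,0), heading=0, pen down
RT 45: heading 0 -> 315
RT 180: heading 315 -> 135
RT 180: heading 135 -> 315
FD 15: (0,0) -> (10.607,-10.607) [heading=315, draw]
FD 6: (10.607,-10.607) -> (14.849,-14.849) [heading=315, draw]
PD: pen down
LT 180: heading 315 -> 135
RT 290: heading 135 -> 205
LT 180: heading 205 -> 25
LT 135: heading 25 -> 160
FD 2: (14.849,-14.849) -> (12.97,-14.165) [heading=160, draw]
FD 20: (12.97,-14.165) -> (-5.824,-7.325) [heading=160, draw]
Final: pos=(-5.824,-7.325), heading=160, 4 segment(s) drawn

Answer: 160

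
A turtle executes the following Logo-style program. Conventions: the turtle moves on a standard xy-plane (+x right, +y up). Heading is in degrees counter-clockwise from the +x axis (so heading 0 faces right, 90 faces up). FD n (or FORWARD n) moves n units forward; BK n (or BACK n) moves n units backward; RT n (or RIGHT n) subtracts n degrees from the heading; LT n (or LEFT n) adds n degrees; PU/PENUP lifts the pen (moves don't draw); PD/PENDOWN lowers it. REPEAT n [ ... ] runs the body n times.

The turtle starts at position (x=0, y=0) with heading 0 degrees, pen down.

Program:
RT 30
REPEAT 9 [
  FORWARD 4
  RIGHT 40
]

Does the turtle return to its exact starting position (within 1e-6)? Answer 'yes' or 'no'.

Executing turtle program step by step:
Start: pos=(0,0), heading=0, pen down
RT 30: heading 0 -> 330
REPEAT 9 [
  -- iteration 1/9 --
  FD 4: (0,0) -> (3.464,-2) [heading=330, draw]
  RT 40: heading 330 -> 290
  -- iteration 2/9 --
  FD 4: (3.464,-2) -> (4.832,-5.759) [heading=290, draw]
  RT 40: heading 290 -> 250
  -- iteration 3/9 --
  FD 4: (4.832,-5.759) -> (3.464,-9.518) [heading=250, draw]
  RT 40: heading 250 -> 210
  -- iteration 4/9 --
  FD 4: (3.464,-9.518) -> (0,-11.518) [heading=210, draw]
  RT 40: heading 210 -> 170
  -- iteration 5/9 --
  FD 4: (0,-11.518) -> (-3.939,-10.823) [heading=170, draw]
  RT 40: heading 170 -> 130
  -- iteration 6/9 --
  FD 4: (-3.939,-10.823) -> (-6.51,-7.759) [heading=130, draw]
  RT 40: heading 130 -> 90
  -- iteration 7/9 --
  FD 4: (-6.51,-7.759) -> (-6.51,-3.759) [heading=90, draw]
  RT 40: heading 90 -> 50
  -- iteration 8/9 --
  FD 4: (-6.51,-3.759) -> (-3.939,-0.695) [heading=50, draw]
  RT 40: heading 50 -> 10
  -- iteration 9/9 --
  FD 4: (-3.939,-0.695) -> (0,0) [heading=10, draw]
  RT 40: heading 10 -> 330
]
Final: pos=(0,0), heading=330, 9 segment(s) drawn

Start position: (0, 0)
Final position: (0, 0)
Distance = 0; < 1e-6 -> CLOSED

Answer: yes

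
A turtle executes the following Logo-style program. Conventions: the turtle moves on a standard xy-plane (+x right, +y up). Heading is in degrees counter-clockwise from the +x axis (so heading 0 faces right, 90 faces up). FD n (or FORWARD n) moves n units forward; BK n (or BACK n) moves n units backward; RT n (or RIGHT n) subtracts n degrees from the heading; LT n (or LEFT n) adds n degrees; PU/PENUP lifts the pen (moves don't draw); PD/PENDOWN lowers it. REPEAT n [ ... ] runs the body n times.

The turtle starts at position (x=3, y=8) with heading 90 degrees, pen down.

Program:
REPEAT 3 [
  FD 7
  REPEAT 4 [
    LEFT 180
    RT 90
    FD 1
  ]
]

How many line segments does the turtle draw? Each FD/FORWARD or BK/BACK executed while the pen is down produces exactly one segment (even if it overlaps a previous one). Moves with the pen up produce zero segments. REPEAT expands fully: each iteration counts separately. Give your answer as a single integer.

Executing turtle program step by step:
Start: pos=(3,8), heading=90, pen down
REPEAT 3 [
  -- iteration 1/3 --
  FD 7: (3,8) -> (3,15) [heading=90, draw]
  REPEAT 4 [
    -- iteration 1/4 --
    LT 180: heading 90 -> 270
    RT 90: heading 270 -> 180
    FD 1: (3,15) -> (2,15) [heading=180, draw]
    -- iteration 2/4 --
    LT 180: heading 180 -> 0
    RT 90: heading 0 -> 270
    FD 1: (2,15) -> (2,14) [heading=270, draw]
    -- iteration 3/4 --
    LT 180: heading 270 -> 90
    RT 90: heading 90 -> 0
    FD 1: (2,14) -> (3,14) [heading=0, draw]
    -- iteration 4/4 --
    LT 180: heading 0 -> 180
    RT 90: heading 180 -> 90
    FD 1: (3,14) -> (3,15) [heading=90, draw]
  ]
  -- iteration 2/3 --
  FD 7: (3,15) -> (3,22) [heading=90, draw]
  REPEAT 4 [
    -- iteration 1/4 --
    LT 180: heading 90 -> 270
    RT 90: heading 270 -> 180
    FD 1: (3,22) -> (2,22) [heading=180, draw]
    -- iteration 2/4 --
    LT 180: heading 180 -> 0
    RT 90: heading 0 -> 270
    FD 1: (2,22) -> (2,21) [heading=270, draw]
    -- iteration 3/4 --
    LT 180: heading 270 -> 90
    RT 90: heading 90 -> 0
    FD 1: (2,21) -> (3,21) [heading=0, draw]
    -- iteration 4/4 --
    LT 180: heading 0 -> 180
    RT 90: heading 180 -> 90
    FD 1: (3,21) -> (3,22) [heading=90, draw]
  ]
  -- iteration 3/3 --
  FD 7: (3,22) -> (3,29) [heading=90, draw]
  REPEAT 4 [
    -- iteration 1/4 --
    LT 180: heading 90 -> 270
    RT 90: heading 270 -> 180
    FD 1: (3,29) -> (2,29) [heading=180, draw]
    -- iteration 2/4 --
    LT 180: heading 180 -> 0
    RT 90: heading 0 -> 270
    FD 1: (2,29) -> (2,28) [heading=270, draw]
    -- iteration 3/4 --
    LT 180: heading 270 -> 90
    RT 90: heading 90 -> 0
    FD 1: (2,28) -> (3,28) [heading=0, draw]
    -- iteration 4/4 --
    LT 180: heading 0 -> 180
    RT 90: heading 180 -> 90
    FD 1: (3,28) -> (3,29) [heading=90, draw]
  ]
]
Final: pos=(3,29), heading=90, 15 segment(s) drawn
Segments drawn: 15

Answer: 15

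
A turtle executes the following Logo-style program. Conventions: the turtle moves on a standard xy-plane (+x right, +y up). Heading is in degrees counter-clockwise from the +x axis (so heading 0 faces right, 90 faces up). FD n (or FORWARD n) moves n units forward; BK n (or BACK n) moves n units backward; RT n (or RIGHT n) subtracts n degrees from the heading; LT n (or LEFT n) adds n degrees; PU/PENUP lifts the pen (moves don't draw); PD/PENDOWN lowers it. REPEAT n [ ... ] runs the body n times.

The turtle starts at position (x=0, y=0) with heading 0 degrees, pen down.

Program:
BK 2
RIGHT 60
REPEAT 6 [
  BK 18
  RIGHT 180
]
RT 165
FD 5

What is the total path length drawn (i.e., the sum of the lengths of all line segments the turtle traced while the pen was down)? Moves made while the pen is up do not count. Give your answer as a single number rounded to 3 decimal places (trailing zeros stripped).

Executing turtle program step by step:
Start: pos=(0,0), heading=0, pen down
BK 2: (0,0) -> (-2,0) [heading=0, draw]
RT 60: heading 0 -> 300
REPEAT 6 [
  -- iteration 1/6 --
  BK 18: (-2,0) -> (-11,15.588) [heading=300, draw]
  RT 180: heading 300 -> 120
  -- iteration 2/6 --
  BK 18: (-11,15.588) -> (-2,0) [heading=120, draw]
  RT 180: heading 120 -> 300
  -- iteration 3/6 --
  BK 18: (-2,0) -> (-11,15.588) [heading=300, draw]
  RT 180: heading 300 -> 120
  -- iteration 4/6 --
  BK 18: (-11,15.588) -> (-2,0) [heading=120, draw]
  RT 180: heading 120 -> 300
  -- iteration 5/6 --
  BK 18: (-2,0) -> (-11,15.588) [heading=300, draw]
  RT 180: heading 300 -> 120
  -- iteration 6/6 --
  BK 18: (-11,15.588) -> (-2,0) [heading=120, draw]
  RT 180: heading 120 -> 300
]
RT 165: heading 300 -> 135
FD 5: (-2,0) -> (-5.536,3.536) [heading=135, draw]
Final: pos=(-5.536,3.536), heading=135, 8 segment(s) drawn

Segment lengths:
  seg 1: (0,0) -> (-2,0), length = 2
  seg 2: (-2,0) -> (-11,15.588), length = 18
  seg 3: (-11,15.588) -> (-2,0), length = 18
  seg 4: (-2,0) -> (-11,15.588), length = 18
  seg 5: (-11,15.588) -> (-2,0), length = 18
  seg 6: (-2,0) -> (-11,15.588), length = 18
  seg 7: (-11,15.588) -> (-2,0), length = 18
  seg 8: (-2,0) -> (-5.536,3.536), length = 5
Total = 115

Answer: 115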